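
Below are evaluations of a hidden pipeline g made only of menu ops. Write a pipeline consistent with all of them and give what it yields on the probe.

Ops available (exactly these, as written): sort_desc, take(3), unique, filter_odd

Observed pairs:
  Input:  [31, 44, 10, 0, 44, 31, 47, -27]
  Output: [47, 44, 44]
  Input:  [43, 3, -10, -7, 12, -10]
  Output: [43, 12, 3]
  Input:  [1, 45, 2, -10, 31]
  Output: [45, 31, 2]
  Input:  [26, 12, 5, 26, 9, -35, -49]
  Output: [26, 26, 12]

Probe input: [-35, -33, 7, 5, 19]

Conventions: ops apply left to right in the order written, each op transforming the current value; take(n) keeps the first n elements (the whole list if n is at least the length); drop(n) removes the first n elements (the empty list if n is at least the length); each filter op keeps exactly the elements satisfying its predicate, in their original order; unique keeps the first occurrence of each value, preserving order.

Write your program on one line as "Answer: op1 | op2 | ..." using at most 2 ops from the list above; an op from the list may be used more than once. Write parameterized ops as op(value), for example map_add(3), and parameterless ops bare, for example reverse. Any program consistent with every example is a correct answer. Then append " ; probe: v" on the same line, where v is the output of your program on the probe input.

sort_desc | take(3) ; probe: [19, 7, 5]

Check, running the answer program on each example:
  [31, 44, 10, 0, 44, 31, 47, -27] -> [47, 44, 44, 31, 31, 10, 0, -27] -> [47, 44, 44]
  [43, 3, -10, -7, 12, -10] -> [43, 12, 3, -7, -10, -10] -> [43, 12, 3]
  [1, 45, 2, -10, 31] -> [45, 31, 2, 1, -10] -> [45, 31, 2]
  [26, 12, 5, 26, 9, -35, -49] -> [26, 26, 12, 9, 5, -35, -49] -> [26, 26, 12]
  probe: [-35, -33, 7, 5, 19] -> [19, 7, 5, -33, -35] -> [19, 7, 5]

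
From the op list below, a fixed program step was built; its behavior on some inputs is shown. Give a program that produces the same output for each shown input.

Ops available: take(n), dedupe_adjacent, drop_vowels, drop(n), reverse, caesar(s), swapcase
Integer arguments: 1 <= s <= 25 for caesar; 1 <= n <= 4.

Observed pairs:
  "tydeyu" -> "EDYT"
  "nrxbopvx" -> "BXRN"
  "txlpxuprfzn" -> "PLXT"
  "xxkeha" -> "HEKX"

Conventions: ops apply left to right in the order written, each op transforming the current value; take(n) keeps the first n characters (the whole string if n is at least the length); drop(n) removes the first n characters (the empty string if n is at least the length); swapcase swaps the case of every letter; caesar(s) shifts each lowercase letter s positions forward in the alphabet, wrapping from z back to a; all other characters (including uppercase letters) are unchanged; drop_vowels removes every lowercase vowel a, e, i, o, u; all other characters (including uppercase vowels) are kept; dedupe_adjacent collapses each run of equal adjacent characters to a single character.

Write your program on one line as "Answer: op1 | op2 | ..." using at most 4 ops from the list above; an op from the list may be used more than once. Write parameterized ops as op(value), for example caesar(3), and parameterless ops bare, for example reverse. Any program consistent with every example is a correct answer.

swapcase | dedupe_adjacent | take(4) | reverse

Check, running the answer program on each example:
  "tydeyu" -> "TYDEYU" -> "TYDEYU" -> "TYDE" -> "EDYT"
  "nrxbopvx" -> "NRXBOPVX" -> "NRXBOPVX" -> "NRXB" -> "BXRN"
  "txlpxuprfzn" -> "TXLPXUPRFZN" -> "TXLPXUPRFZN" -> "TXLP" -> "PLXT"
  "xxkeha" -> "XXKEHA" -> "XKEHA" -> "XKEH" -> "HEKX"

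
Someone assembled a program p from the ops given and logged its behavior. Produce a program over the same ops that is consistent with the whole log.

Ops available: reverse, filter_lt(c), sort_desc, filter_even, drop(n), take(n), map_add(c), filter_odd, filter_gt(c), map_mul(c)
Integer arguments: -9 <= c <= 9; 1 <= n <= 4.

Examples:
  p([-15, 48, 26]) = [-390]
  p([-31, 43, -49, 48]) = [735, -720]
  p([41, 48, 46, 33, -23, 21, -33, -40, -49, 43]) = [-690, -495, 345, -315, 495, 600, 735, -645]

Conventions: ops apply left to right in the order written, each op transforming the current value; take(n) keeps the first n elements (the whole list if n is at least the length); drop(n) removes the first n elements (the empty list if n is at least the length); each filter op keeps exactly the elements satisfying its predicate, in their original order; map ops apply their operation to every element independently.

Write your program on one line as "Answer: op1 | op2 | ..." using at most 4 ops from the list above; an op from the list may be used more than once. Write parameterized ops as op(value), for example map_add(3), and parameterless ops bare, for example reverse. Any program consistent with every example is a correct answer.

map_mul(-5) | map_mul(3) | drop(2)

Check, running the answer program on each example:
  [-15, 48, 26] -> [75, -240, -130] -> [225, -720, -390] -> [-390]
  [-31, 43, -49, 48] -> [155, -215, 245, -240] -> [465, -645, 735, -720] -> [735, -720]
  [41, 48, 46, 33, -23, 21, -33, -40, -49, 43] -> [-205, -240, -230, -165, 115, -105, 165, 200, 245, -215] -> [-615, -720, -690, -495, 345, -315, 495, 600, 735, -645] -> [-690, -495, 345, -315, 495, 600, 735, -645]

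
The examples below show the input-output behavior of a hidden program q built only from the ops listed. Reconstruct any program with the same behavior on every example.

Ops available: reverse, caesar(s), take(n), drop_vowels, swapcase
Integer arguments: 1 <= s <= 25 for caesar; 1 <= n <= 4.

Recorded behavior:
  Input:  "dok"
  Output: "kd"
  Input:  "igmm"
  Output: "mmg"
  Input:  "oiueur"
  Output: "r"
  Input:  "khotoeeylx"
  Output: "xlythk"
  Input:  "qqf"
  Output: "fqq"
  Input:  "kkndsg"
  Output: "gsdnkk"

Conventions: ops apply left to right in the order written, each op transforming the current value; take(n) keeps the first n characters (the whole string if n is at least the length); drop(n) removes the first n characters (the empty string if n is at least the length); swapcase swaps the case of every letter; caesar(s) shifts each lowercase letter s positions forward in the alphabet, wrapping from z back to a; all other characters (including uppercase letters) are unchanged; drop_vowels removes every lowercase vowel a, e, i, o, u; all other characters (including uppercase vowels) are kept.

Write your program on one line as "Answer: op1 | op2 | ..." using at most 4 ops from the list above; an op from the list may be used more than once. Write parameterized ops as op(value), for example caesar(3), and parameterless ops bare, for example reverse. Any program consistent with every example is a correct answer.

swapcase | reverse | swapcase | drop_vowels

Check, running the answer program on each example:
  "dok" -> "DOK" -> "KOD" -> "kod" -> "kd"
  "igmm" -> "IGMM" -> "MMGI" -> "mmgi" -> "mmg"
  "oiueur" -> "OIUEUR" -> "RUEUIO" -> "rueuio" -> "r"
  "khotoeeylx" -> "KHOTOEEYLX" -> "XLYEEOTOHK" -> "xlyeeotohk" -> "xlythk"
  "qqf" -> "QQF" -> "FQQ" -> "fqq" -> "fqq"
  "kkndsg" -> "KKNDSG" -> "GSDNKK" -> "gsdnkk" -> "gsdnkk"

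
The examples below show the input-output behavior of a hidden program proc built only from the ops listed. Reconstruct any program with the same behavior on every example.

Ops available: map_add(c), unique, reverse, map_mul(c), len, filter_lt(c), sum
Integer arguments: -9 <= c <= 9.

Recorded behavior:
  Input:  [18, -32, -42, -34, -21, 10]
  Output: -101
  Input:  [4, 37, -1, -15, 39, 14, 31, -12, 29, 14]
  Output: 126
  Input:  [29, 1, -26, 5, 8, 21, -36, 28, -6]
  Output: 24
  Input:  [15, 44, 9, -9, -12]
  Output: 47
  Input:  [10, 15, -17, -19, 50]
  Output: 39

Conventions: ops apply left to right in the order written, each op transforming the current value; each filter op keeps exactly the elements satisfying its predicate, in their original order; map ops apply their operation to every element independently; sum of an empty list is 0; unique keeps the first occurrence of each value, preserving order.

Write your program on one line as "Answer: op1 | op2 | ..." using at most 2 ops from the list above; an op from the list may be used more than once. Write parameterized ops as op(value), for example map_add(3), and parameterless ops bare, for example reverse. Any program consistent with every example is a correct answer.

unique | sum

Check, running the answer program on each example:
  [18, -32, -42, -34, -21, 10] -> [18, -32, -42, -34, -21, 10] -> -101
  [4, 37, -1, -15, 39, 14, 31, -12, 29, 14] -> [4, 37, -1, -15, 39, 14, 31, -12, 29] -> 126
  [29, 1, -26, 5, 8, 21, -36, 28, -6] -> [29, 1, -26, 5, 8, 21, -36, 28, -6] -> 24
  [15, 44, 9, -9, -12] -> [15, 44, 9, -9, -12] -> 47
  [10, 15, -17, -19, 50] -> [10, 15, -17, -19, 50] -> 39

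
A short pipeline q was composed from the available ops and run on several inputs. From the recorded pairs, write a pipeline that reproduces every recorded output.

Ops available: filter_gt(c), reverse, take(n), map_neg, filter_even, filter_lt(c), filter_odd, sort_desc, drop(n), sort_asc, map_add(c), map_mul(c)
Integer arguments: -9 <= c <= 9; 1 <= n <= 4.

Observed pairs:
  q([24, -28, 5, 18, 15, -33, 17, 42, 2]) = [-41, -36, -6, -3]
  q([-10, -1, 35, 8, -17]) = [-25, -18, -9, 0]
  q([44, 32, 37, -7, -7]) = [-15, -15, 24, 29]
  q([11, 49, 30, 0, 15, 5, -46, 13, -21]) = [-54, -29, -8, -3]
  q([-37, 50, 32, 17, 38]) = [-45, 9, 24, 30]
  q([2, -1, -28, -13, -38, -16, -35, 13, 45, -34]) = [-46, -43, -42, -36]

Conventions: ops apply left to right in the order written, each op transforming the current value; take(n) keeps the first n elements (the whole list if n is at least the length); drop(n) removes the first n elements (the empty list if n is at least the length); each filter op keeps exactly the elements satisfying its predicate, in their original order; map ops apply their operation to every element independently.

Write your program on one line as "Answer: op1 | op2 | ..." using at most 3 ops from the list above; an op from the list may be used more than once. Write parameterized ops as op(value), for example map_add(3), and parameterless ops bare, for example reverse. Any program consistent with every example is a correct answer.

sort_asc | take(4) | map_add(-8)

Check, running the answer program on each example:
  [24, -28, 5, 18, 15, -33, 17, 42, 2] -> [-33, -28, 2, 5, 15, 17, 18, 24, 42] -> [-33, -28, 2, 5] -> [-41, -36, -6, -3]
  [-10, -1, 35, 8, -17] -> [-17, -10, -1, 8, 35] -> [-17, -10, -1, 8] -> [-25, -18, -9, 0]
  [44, 32, 37, -7, -7] -> [-7, -7, 32, 37, 44] -> [-7, -7, 32, 37] -> [-15, -15, 24, 29]
  [11, 49, 30, 0, 15, 5, -46, 13, -21] -> [-46, -21, 0, 5, 11, 13, 15, 30, 49] -> [-46, -21, 0, 5] -> [-54, -29, -8, -3]
  [-37, 50, 32, 17, 38] -> [-37, 17, 32, 38, 50] -> [-37, 17, 32, 38] -> [-45, 9, 24, 30]
  [2, -1, -28, -13, -38, -16, -35, 13, 45, -34] -> [-38, -35, -34, -28, -16, -13, -1, 2, 13, 45] -> [-38, -35, -34, -28] -> [-46, -43, -42, -36]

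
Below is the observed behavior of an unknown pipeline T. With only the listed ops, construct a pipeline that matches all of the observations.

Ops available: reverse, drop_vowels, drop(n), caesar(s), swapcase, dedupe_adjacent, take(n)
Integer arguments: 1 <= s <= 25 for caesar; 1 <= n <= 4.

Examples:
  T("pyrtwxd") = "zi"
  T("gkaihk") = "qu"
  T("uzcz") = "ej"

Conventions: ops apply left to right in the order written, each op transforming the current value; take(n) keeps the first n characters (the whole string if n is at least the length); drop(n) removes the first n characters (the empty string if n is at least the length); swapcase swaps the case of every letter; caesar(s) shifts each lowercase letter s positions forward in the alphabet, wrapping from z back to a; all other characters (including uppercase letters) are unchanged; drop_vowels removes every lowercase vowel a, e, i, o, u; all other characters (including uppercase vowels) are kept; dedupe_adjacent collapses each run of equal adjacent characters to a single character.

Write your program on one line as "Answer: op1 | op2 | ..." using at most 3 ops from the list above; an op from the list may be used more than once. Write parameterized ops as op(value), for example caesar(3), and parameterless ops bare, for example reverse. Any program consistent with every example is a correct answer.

take(2) | caesar(10)

Check, running the answer program on each example:
  "pyrtwxd" -> "py" -> "zi"
  "gkaihk" -> "gk" -> "qu"
  "uzcz" -> "uz" -> "ej"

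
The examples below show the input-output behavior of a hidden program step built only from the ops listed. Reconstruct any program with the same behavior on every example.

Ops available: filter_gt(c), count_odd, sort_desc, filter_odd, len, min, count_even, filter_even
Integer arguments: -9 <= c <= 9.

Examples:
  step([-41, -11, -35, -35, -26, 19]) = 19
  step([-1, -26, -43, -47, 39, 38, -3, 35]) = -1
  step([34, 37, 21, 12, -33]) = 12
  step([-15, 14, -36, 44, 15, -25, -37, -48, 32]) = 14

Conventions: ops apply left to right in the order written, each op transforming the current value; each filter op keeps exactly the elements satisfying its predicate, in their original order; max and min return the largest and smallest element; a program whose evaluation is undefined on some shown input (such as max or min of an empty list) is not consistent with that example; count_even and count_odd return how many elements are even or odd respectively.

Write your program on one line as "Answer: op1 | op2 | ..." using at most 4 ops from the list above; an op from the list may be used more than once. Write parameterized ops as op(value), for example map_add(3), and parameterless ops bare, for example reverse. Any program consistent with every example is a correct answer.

filter_gt(-2) | sort_desc | min

Check, running the answer program on each example:
  [-41, -11, -35, -35, -26, 19] -> [19] -> [19] -> 19
  [-1, -26, -43, -47, 39, 38, -3, 35] -> [-1, 39, 38, 35] -> [39, 38, 35, -1] -> -1
  [34, 37, 21, 12, -33] -> [34, 37, 21, 12] -> [37, 34, 21, 12] -> 12
  [-15, 14, -36, 44, 15, -25, -37, -48, 32] -> [14, 44, 15, 32] -> [44, 32, 15, 14] -> 14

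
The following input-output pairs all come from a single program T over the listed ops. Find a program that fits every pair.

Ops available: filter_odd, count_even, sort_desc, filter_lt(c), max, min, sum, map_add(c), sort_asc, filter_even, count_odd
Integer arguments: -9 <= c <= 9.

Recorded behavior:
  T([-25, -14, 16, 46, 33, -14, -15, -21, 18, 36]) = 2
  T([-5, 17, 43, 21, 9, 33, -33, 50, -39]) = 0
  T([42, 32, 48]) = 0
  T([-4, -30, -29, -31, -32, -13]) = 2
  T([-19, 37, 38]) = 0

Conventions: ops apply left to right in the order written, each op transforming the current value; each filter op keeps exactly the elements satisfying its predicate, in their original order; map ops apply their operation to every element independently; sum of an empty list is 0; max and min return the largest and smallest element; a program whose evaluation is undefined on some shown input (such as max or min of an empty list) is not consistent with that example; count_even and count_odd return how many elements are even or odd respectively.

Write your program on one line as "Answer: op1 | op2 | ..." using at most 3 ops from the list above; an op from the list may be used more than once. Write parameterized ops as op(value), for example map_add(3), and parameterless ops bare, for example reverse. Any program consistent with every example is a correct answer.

filter_lt(-7) | sort_desc | count_even

Check, running the answer program on each example:
  [-25, -14, 16, 46, 33, -14, -15, -21, 18, 36] -> [-25, -14, -14, -15, -21] -> [-14, -14, -15, -21, -25] -> 2
  [-5, 17, 43, 21, 9, 33, -33, 50, -39] -> [-33, -39] -> [-33, -39] -> 0
  [42, 32, 48] -> [] -> [] -> 0
  [-4, -30, -29, -31, -32, -13] -> [-30, -29, -31, -32, -13] -> [-13, -29, -30, -31, -32] -> 2
  [-19, 37, 38] -> [-19] -> [-19] -> 0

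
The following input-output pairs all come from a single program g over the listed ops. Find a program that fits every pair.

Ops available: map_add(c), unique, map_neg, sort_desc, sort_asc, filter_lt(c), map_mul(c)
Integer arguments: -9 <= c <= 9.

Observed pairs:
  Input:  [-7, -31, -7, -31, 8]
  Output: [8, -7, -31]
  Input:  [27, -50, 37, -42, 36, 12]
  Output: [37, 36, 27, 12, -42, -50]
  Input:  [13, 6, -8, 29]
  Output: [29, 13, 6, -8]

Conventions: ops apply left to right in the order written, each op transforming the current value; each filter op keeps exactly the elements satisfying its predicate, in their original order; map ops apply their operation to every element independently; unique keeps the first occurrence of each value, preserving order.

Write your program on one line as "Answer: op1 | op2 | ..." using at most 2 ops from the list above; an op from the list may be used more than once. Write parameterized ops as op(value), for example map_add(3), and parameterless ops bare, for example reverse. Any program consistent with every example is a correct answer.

sort_desc | unique

Check, running the answer program on each example:
  [-7, -31, -7, -31, 8] -> [8, -7, -7, -31, -31] -> [8, -7, -31]
  [27, -50, 37, -42, 36, 12] -> [37, 36, 27, 12, -42, -50] -> [37, 36, 27, 12, -42, -50]
  [13, 6, -8, 29] -> [29, 13, 6, -8] -> [29, 13, 6, -8]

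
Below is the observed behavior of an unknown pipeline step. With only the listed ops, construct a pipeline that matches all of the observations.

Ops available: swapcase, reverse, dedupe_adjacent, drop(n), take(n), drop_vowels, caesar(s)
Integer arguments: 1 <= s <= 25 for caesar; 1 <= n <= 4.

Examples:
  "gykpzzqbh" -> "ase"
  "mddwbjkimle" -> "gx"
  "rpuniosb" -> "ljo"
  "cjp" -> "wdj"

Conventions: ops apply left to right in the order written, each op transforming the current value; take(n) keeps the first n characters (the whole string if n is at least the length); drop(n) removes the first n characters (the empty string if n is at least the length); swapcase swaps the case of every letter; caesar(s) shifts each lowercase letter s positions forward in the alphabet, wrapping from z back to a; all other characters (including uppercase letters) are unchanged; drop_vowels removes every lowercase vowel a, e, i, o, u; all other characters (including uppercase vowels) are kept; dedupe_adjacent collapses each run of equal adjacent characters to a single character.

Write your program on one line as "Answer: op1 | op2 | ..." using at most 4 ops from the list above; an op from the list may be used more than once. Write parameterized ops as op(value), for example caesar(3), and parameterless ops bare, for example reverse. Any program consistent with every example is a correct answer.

take(3) | caesar(20) | dedupe_adjacent

Check, running the answer program on each example:
  "gykpzzqbh" -> "gyk" -> "ase" -> "ase"
  "mddwbjkimle" -> "mdd" -> "gxx" -> "gx"
  "rpuniosb" -> "rpu" -> "ljo" -> "ljo"
  "cjp" -> "cjp" -> "wdj" -> "wdj"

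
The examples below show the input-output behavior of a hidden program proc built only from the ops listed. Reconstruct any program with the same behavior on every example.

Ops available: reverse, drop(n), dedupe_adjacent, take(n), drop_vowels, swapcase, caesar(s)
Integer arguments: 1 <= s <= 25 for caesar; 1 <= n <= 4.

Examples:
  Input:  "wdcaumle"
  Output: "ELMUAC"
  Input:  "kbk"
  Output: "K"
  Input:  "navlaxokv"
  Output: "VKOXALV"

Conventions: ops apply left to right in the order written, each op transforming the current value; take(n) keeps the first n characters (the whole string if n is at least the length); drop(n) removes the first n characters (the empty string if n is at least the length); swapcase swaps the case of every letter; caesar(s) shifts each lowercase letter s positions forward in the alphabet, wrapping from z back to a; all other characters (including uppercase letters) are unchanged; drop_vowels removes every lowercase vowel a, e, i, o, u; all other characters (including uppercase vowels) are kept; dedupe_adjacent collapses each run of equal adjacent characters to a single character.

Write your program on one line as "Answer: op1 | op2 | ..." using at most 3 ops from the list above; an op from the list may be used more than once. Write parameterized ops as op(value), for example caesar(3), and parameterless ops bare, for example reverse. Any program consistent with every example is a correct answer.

drop(2) | reverse | swapcase

Check, running the answer program on each example:
  "wdcaumle" -> "caumle" -> "elmuac" -> "ELMUAC"
  "kbk" -> "k" -> "k" -> "K"
  "navlaxokv" -> "vlaxokv" -> "vkoxalv" -> "VKOXALV"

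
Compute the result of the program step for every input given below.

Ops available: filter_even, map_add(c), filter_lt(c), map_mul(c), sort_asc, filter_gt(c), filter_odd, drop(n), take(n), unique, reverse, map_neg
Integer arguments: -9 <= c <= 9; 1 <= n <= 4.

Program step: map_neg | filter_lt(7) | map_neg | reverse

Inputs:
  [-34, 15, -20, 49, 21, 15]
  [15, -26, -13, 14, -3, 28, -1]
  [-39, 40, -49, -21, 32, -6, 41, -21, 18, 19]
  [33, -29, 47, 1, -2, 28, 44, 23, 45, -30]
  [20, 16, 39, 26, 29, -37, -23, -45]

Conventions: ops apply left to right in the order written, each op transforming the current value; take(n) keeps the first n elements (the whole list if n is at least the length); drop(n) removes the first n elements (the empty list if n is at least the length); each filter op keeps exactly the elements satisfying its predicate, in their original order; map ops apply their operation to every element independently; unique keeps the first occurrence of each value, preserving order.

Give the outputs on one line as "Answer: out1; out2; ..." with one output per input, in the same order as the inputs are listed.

Execution, op by op:
  [-34, 15, -20, 49, 21, 15] -> [34, -15, 20, -49, -21, -15] -> [-15, -49, -21, -15] -> [15, 49, 21, 15] -> [15, 21, 49, 15]
  [15, -26, -13, 14, -3, 28, -1] -> [-15, 26, 13, -14, 3, -28, 1] -> [-15, -14, 3, -28, 1] -> [15, 14, -3, 28, -1] -> [-1, 28, -3, 14, 15]
  [-39, 40, -49, -21, 32, -6, 41, -21, 18, 19] -> [39, -40, 49, 21, -32, 6, -41, 21, -18, -19] -> [-40, -32, 6, -41, -18, -19] -> [40, 32, -6, 41, 18, 19] -> [19, 18, 41, -6, 32, 40]
  [33, -29, 47, 1, -2, 28, 44, 23, 45, -30] -> [-33, 29, -47, -1, 2, -28, -44, -23, -45, 30] -> [-33, -47, -1, 2, -28, -44, -23, -45] -> [33, 47, 1, -2, 28, 44, 23, 45] -> [45, 23, 44, 28, -2, 1, 47, 33]
  [20, 16, 39, 26, 29, -37, -23, -45] -> [-20, -16, -39, -26, -29, 37, 23, 45] -> [-20, -16, -39, -26, -29] -> [20, 16, 39, 26, 29] -> [29, 26, 39, 16, 20]

[15, 21, 49, 15]; [-1, 28, -3, 14, 15]; [19, 18, 41, -6, 32, 40]; [45, 23, 44, 28, -2, 1, 47, 33]; [29, 26, 39, 16, 20]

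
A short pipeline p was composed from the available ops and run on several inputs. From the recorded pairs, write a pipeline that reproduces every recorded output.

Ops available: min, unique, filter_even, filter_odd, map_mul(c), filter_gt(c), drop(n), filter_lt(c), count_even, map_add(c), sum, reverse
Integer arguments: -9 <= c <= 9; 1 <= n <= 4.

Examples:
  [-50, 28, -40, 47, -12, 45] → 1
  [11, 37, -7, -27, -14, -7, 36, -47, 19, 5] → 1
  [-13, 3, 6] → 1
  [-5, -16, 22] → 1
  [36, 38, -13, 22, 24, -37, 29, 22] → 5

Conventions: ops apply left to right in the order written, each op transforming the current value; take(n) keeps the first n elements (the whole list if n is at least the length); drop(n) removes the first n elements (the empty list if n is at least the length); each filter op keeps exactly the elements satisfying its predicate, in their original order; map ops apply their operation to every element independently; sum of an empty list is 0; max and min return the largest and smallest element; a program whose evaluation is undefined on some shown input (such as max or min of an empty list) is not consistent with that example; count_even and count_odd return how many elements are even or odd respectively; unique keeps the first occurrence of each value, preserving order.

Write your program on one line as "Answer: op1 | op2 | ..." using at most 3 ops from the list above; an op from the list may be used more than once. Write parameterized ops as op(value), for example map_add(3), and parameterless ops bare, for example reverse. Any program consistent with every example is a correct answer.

filter_gt(-8) | count_even

Check, running the answer program on each example:
  [-50, 28, -40, 47, -12, 45] -> [28, 47, 45] -> 1
  [11, 37, -7, -27, -14, -7, 36, -47, 19, 5] -> [11, 37, -7, -7, 36, 19, 5] -> 1
  [-13, 3, 6] -> [3, 6] -> 1
  [-5, -16, 22] -> [-5, 22] -> 1
  [36, 38, -13, 22, 24, -37, 29, 22] -> [36, 38, 22, 24, 29, 22] -> 5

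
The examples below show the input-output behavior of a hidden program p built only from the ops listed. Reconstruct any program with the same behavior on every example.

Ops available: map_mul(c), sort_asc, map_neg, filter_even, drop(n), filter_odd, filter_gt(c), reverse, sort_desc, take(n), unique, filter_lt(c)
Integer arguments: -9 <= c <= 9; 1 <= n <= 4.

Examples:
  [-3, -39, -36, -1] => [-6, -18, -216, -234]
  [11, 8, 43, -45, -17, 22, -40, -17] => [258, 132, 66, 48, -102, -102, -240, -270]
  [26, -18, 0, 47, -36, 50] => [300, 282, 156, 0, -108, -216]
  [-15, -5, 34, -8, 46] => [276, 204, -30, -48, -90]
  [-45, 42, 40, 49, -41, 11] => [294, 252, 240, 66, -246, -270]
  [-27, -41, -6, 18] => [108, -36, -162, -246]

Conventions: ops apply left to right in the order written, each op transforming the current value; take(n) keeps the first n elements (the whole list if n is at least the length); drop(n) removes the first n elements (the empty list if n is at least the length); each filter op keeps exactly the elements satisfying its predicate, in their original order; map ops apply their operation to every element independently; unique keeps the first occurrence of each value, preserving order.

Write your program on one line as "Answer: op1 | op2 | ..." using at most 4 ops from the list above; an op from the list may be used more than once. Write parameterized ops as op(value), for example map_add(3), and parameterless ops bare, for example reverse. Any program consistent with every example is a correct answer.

sort_desc | map_mul(-6) | map_neg

Check, running the answer program on each example:
  [-3, -39, -36, -1] -> [-1, -3, -36, -39] -> [6, 18, 216, 234] -> [-6, -18, -216, -234]
  [11, 8, 43, -45, -17, 22, -40, -17] -> [43, 22, 11, 8, -17, -17, -40, -45] -> [-258, -132, -66, -48, 102, 102, 240, 270] -> [258, 132, 66, 48, -102, -102, -240, -270]
  [26, -18, 0, 47, -36, 50] -> [50, 47, 26, 0, -18, -36] -> [-300, -282, -156, 0, 108, 216] -> [300, 282, 156, 0, -108, -216]
  [-15, -5, 34, -8, 46] -> [46, 34, -5, -8, -15] -> [-276, -204, 30, 48, 90] -> [276, 204, -30, -48, -90]
  [-45, 42, 40, 49, -41, 11] -> [49, 42, 40, 11, -41, -45] -> [-294, -252, -240, -66, 246, 270] -> [294, 252, 240, 66, -246, -270]
  [-27, -41, -6, 18] -> [18, -6, -27, -41] -> [-108, 36, 162, 246] -> [108, -36, -162, -246]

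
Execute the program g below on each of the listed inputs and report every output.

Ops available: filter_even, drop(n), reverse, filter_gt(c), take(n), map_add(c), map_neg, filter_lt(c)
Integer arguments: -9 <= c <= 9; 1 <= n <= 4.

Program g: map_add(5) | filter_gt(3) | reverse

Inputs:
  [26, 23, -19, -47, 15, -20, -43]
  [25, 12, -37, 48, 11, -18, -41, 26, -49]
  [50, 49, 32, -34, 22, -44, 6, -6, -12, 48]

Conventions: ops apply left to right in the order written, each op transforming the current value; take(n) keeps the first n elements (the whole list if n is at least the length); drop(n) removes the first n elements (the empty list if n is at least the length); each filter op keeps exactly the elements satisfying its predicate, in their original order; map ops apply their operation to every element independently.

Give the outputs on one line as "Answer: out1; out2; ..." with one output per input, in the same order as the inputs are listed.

Execution, op by op:
  [26, 23, -19, -47, 15, -20, -43] -> [31, 28, -14, -42, 20, -15, -38] -> [31, 28, 20] -> [20, 28, 31]
  [25, 12, -37, 48, 11, -18, -41, 26, -49] -> [30, 17, -32, 53, 16, -13, -36, 31, -44] -> [30, 17, 53, 16, 31] -> [31, 16, 53, 17, 30]
  [50, 49, 32, -34, 22, -44, 6, -6, -12, 48] -> [55, 54, 37, -29, 27, -39, 11, -1, -7, 53] -> [55, 54, 37, 27, 11, 53] -> [53, 11, 27, 37, 54, 55]

[20, 28, 31]; [31, 16, 53, 17, 30]; [53, 11, 27, 37, 54, 55]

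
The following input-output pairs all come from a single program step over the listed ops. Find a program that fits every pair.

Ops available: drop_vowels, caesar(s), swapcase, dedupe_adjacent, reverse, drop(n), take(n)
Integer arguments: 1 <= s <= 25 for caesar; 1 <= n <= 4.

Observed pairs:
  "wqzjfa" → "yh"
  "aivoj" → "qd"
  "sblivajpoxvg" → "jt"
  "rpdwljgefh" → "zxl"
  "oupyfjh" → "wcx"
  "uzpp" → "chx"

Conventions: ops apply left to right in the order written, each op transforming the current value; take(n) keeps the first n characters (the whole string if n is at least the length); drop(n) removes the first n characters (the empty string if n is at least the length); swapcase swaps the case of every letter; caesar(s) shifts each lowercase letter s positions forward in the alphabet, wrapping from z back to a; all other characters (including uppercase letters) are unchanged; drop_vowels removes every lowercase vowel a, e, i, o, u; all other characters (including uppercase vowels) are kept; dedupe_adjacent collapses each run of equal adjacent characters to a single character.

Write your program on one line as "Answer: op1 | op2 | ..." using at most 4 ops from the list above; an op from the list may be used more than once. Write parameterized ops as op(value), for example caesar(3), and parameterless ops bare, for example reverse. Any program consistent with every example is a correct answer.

dedupe_adjacent | take(3) | caesar(8) | drop_vowels

Check, running the answer program on each example:
  "wqzjfa" -> "wqzjfa" -> "wqz" -> "eyh" -> "yh"
  "aivoj" -> "aivoj" -> "aiv" -> "iqd" -> "qd"
  "sblivajpoxvg" -> "sblivajpoxvg" -> "sbl" -> "ajt" -> "jt"
  "rpdwljgefh" -> "rpdwljgefh" -> "rpd" -> "zxl" -> "zxl"
  "oupyfjh" -> "oupyfjh" -> "oup" -> "wcx" -> "wcx"
  "uzpp" -> "uzp" -> "uzp" -> "chx" -> "chx"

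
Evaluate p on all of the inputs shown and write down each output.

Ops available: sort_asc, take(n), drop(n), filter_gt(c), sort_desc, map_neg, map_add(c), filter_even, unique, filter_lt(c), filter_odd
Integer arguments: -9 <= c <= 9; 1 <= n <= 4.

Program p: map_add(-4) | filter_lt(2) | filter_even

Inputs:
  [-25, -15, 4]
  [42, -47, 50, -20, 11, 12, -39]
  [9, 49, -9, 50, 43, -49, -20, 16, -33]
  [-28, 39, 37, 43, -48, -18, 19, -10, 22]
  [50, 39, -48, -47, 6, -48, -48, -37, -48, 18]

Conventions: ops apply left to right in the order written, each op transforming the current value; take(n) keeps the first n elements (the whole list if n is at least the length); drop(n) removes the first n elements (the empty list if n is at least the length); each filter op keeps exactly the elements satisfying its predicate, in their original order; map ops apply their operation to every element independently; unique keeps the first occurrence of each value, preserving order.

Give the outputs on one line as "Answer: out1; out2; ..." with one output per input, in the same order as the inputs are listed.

Execution, op by op:
  [-25, -15, 4] -> [-29, -19, 0] -> [-29, -19, 0] -> [0]
  [42, -47, 50, -20, 11, 12, -39] -> [38, -51, 46, -24, 7, 8, -43] -> [-51, -24, -43] -> [-24]
  [9, 49, -9, 50, 43, -49, -20, 16, -33] -> [5, 45, -13, 46, 39, -53, -24, 12, -37] -> [-13, -53, -24, -37] -> [-24]
  [-28, 39, 37, 43, -48, -18, 19, -10, 22] -> [-32, 35, 33, 39, -52, -22, 15, -14, 18] -> [-32, -52, -22, -14] -> [-32, -52, -22, -14]
  [50, 39, -48, -47, 6, -48, -48, -37, -48, 18] -> [46, 35, -52, -51, 2, -52, -52, -41, -52, 14] -> [-52, -51, -52, -52, -41, -52] -> [-52, -52, -52, -52]

[0]; [-24]; [-24]; [-32, -52, -22, -14]; [-52, -52, -52, -52]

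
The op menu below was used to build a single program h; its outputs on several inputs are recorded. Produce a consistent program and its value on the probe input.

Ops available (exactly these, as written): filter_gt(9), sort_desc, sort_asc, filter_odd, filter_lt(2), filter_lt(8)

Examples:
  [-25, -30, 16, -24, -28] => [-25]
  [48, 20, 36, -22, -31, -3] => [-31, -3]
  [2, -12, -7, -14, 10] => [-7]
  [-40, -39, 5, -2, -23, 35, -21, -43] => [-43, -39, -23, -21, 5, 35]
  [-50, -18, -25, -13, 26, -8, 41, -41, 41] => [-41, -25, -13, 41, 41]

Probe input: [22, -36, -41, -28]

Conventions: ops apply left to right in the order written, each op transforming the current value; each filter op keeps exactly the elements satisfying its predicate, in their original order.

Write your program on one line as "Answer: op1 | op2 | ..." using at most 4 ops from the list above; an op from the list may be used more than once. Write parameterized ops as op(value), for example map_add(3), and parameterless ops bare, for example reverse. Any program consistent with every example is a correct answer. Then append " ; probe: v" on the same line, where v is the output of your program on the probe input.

filter_odd | sort_desc | sort_asc ; probe: [-41]

Check, running the answer program on each example:
  [-25, -30, 16, -24, -28] -> [-25] -> [-25] -> [-25]
  [48, 20, 36, -22, -31, -3] -> [-31, -3] -> [-3, -31] -> [-31, -3]
  [2, -12, -7, -14, 10] -> [-7] -> [-7] -> [-7]
  [-40, -39, 5, -2, -23, 35, -21, -43] -> [-39, 5, -23, 35, -21, -43] -> [35, 5, -21, -23, -39, -43] -> [-43, -39, -23, -21, 5, 35]
  [-50, -18, -25, -13, 26, -8, 41, -41, 41] -> [-25, -13, 41, -41, 41] -> [41, 41, -13, -25, -41] -> [-41, -25, -13, 41, 41]
  probe: [22, -36, -41, -28] -> [-41] -> [-41] -> [-41]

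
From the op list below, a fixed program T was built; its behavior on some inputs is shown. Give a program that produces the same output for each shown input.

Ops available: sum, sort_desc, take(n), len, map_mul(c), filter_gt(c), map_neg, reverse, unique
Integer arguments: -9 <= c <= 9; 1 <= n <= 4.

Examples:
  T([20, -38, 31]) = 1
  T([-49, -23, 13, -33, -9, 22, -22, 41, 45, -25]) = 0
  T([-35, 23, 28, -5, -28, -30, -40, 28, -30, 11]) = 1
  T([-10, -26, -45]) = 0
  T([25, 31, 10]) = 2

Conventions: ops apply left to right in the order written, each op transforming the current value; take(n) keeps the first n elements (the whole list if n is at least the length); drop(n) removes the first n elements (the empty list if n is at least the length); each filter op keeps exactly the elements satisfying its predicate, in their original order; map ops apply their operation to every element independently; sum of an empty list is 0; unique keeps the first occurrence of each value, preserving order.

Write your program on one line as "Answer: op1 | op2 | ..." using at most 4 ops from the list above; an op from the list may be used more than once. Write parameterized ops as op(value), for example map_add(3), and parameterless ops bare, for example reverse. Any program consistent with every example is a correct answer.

take(2) | filter_gt(1) | map_mul(-2) | len

Check, running the answer program on each example:
  [20, -38, 31] -> [20, -38] -> [20] -> [-40] -> 1
  [-49, -23, 13, -33, -9, 22, -22, 41, 45, -25] -> [-49, -23] -> [] -> [] -> 0
  [-35, 23, 28, -5, -28, -30, -40, 28, -30, 11] -> [-35, 23] -> [23] -> [-46] -> 1
  [-10, -26, -45] -> [-10, -26] -> [] -> [] -> 0
  [25, 31, 10] -> [25, 31] -> [25, 31] -> [-50, -62] -> 2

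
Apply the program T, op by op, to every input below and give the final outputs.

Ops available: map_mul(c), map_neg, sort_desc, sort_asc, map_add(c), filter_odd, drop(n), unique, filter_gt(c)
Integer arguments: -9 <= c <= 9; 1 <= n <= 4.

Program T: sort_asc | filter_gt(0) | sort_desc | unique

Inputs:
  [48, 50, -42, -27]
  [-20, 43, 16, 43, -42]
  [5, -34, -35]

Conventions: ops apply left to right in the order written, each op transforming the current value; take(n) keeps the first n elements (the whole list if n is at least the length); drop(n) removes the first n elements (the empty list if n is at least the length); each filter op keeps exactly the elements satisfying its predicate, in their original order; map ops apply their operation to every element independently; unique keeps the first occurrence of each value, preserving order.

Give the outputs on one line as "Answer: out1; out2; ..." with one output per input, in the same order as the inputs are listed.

Execution, op by op:
  [48, 50, -42, -27] -> [-42, -27, 48, 50] -> [48, 50] -> [50, 48] -> [50, 48]
  [-20, 43, 16, 43, -42] -> [-42, -20, 16, 43, 43] -> [16, 43, 43] -> [43, 43, 16] -> [43, 16]
  [5, -34, -35] -> [-35, -34, 5] -> [5] -> [5] -> [5]

[50, 48]; [43, 16]; [5]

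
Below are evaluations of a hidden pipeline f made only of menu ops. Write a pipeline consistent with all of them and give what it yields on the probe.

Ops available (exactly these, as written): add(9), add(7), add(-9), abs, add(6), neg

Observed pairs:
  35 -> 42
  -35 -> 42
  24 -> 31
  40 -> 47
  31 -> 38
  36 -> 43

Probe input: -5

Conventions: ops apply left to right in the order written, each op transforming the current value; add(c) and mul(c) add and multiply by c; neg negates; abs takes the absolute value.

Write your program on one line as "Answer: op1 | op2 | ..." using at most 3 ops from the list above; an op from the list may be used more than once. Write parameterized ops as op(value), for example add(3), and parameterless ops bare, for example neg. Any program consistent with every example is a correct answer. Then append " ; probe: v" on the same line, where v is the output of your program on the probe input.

abs | add(7) ; probe: 12

Check, running the answer program on each example:
  35 -> 35 -> 42
  -35 -> 35 -> 42
  24 -> 24 -> 31
  40 -> 40 -> 47
  31 -> 31 -> 38
  36 -> 36 -> 43
  probe: -5 -> 5 -> 12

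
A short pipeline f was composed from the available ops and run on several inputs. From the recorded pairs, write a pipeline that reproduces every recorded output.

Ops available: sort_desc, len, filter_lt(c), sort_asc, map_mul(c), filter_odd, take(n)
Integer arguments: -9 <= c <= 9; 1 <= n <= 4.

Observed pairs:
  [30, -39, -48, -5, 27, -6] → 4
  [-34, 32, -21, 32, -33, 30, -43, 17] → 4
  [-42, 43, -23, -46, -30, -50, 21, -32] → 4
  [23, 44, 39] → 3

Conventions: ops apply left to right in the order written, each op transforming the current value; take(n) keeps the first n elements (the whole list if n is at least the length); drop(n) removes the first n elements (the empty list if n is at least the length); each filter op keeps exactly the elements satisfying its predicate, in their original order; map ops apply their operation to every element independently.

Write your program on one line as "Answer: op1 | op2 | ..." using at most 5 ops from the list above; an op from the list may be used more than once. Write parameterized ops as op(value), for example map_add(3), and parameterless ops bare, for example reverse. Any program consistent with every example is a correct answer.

sort_desc | take(4) | map_mul(5) | map_mul(-5) | len

Check, running the answer program on each example:
  [30, -39, -48, -5, 27, -6] -> [30, 27, -5, -6, -39, -48] -> [30, 27, -5, -6] -> [150, 135, -25, -30] -> [-750, -675, 125, 150] -> 4
  [-34, 32, -21, 32, -33, 30, -43, 17] -> [32, 32, 30, 17, -21, -33, -34, -43] -> [32, 32, 30, 17] -> [160, 160, 150, 85] -> [-800, -800, -750, -425] -> 4
  [-42, 43, -23, -46, -30, -50, 21, -32] -> [43, 21, -23, -30, -32, -42, -46, -50] -> [43, 21, -23, -30] -> [215, 105, -115, -150] -> [-1075, -525, 575, 750] -> 4
  [23, 44, 39] -> [44, 39, 23] -> [44, 39, 23] -> [220, 195, 115] -> [-1100, -975, -575] -> 3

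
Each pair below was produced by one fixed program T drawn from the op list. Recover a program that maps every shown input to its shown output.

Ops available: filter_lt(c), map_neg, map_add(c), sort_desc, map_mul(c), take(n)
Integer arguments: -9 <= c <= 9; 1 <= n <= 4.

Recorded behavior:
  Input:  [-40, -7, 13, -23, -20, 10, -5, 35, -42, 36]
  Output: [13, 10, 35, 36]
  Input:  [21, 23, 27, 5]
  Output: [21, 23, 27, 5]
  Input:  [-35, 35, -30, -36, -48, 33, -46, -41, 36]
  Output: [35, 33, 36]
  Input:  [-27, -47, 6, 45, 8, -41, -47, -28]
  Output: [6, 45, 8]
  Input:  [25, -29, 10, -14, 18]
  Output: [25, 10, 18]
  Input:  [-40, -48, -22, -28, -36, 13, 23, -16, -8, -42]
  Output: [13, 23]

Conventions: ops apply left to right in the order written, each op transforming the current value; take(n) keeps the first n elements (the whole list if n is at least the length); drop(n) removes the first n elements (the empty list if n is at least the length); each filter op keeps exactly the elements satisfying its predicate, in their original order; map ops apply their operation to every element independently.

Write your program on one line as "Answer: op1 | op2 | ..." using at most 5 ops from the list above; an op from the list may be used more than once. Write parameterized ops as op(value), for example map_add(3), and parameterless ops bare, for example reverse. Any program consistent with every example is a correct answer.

map_neg | filter_lt(8) | filter_lt(-3) | map_neg

Check, running the answer program on each example:
  [-40, -7, 13, -23, -20, 10, -5, 35, -42, 36] -> [40, 7, -13, 23, 20, -10, 5, -35, 42, -36] -> [7, -13, -10, 5, -35, -36] -> [-13, -10, -35, -36] -> [13, 10, 35, 36]
  [21, 23, 27, 5] -> [-21, -23, -27, -5] -> [-21, -23, -27, -5] -> [-21, -23, -27, -5] -> [21, 23, 27, 5]
  [-35, 35, -30, -36, -48, 33, -46, -41, 36] -> [35, -35, 30, 36, 48, -33, 46, 41, -36] -> [-35, -33, -36] -> [-35, -33, -36] -> [35, 33, 36]
  [-27, -47, 6, 45, 8, -41, -47, -28] -> [27, 47, -6, -45, -8, 41, 47, 28] -> [-6, -45, -8] -> [-6, -45, -8] -> [6, 45, 8]
  [25, -29, 10, -14, 18] -> [-25, 29, -10, 14, -18] -> [-25, -10, -18] -> [-25, -10, -18] -> [25, 10, 18]
  [-40, -48, -22, -28, -36, 13, 23, -16, -8, -42] -> [40, 48, 22, 28, 36, -13, -23, 16, 8, 42] -> [-13, -23] -> [-13, -23] -> [13, 23]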